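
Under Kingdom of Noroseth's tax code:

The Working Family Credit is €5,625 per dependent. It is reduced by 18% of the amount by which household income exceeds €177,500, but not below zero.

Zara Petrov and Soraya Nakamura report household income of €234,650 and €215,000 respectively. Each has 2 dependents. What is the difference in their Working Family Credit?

€3,537

Zara (€234,650): Working Family Credit: base = 2 × €5,625 = €11,250. 18% of the €57,150 excess over €177,500 is €10,287; credit = €11,250 − €10,287 = €963.
Soraya (€215,000): Working Family Credit: base = 2 × €5,625 = €11,250. 18% of the €37,500 excess over €177,500 is €6,750; credit = €11,250 − €6,750 = €4,500.
Difference: |€963 − €4,500| = €3,537.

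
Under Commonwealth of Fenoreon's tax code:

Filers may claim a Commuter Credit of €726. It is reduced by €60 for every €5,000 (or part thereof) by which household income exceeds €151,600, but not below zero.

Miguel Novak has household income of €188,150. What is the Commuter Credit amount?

Commuter Credit: income exceeds €151,600 by €36,550, which is 8 full-or-partial €5,000 increments; reduction = 8 × €60 = €480, leaving €246.

€246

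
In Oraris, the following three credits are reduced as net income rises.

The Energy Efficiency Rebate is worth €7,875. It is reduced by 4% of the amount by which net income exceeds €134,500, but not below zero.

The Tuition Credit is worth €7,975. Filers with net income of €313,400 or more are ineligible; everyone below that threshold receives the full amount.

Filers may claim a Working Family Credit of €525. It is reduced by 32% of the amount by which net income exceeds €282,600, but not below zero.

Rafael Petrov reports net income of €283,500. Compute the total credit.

€10,127

Energy Efficiency Rebate: 4% of the €149,000 excess over €134,500 is €5,960; credit = €7,875 − €5,960 = €1,915.
Tuition Credit: €283,500 is below the €313,400 cutoff, so the full €7,975 applies.
Working Family Credit: 32% of the €900 excess over €282,600 is €288; credit = €525 − €288 = €237.
Total: €1,915 + €7,975 + €237 = €10,127.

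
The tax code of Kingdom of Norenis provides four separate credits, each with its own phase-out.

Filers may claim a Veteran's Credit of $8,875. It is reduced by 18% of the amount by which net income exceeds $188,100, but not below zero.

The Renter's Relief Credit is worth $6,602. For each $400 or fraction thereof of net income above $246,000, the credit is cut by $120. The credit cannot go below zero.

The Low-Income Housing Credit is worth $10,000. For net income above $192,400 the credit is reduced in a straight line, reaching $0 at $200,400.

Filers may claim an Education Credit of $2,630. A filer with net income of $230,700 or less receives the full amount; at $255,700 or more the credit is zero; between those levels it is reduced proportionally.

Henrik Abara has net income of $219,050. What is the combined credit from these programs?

$12,536

Veteran's Credit: 18% of the $30,950 excess over $188,100 is $5,571; credit = $8,875 − $5,571 = $3,304.
Renter's Relief Credit: $219,050 is at or below the $246,000 threshold, so the full $6,602 applies.
Low-Income Housing Credit: $219,050 is at or above $200,400, so the credit is $0.
Education Credit: $219,050 is at or below the $230,700 threshold, so the full $2,630 applies.
Total: $3,304 + $6,602 + $0 + $2,630 = $12,536.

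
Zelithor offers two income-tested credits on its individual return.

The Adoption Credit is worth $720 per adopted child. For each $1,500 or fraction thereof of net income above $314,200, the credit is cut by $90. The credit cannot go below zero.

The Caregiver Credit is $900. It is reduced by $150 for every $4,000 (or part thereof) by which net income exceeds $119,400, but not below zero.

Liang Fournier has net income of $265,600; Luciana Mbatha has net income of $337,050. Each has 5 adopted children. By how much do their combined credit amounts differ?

Liang ($265,600): Adoption Credit: base = 5 × $720 = $3,600. $265,600 is at or below the $314,200 threshold, so the full $3,600 applies. Caregiver Credit: income exceeds $119,400 by $146,200 → 37 increments × $150 = $5,550 ≥ base, so the credit is $0. total $3,600 + $0 = $3,600
Luciana ($337,050): Adoption Credit: base = 5 × $720 = $3,600. income exceeds $314,200 by $22,850, which is 16 full-or-partial $1,500 increments; reduction = 16 × $90 = $1,440, leaving $2,160. Caregiver Credit: income exceeds $119,400 by $217,650 → 55 increments × $150 = $8,250 ≥ base, so the credit is $0. total $2,160 + $0 = $2,160
Difference: |$3,600 − $2,160| = $1,440.

$1,440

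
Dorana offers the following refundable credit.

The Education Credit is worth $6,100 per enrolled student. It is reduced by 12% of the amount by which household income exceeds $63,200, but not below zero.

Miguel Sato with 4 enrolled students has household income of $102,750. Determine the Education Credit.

Education Credit: base = 4 × $6,100 = $24,400. 12% of the $39,550 excess over $63,200 is $4,746; credit = $24,400 − $4,746 = $19,654.

$19,654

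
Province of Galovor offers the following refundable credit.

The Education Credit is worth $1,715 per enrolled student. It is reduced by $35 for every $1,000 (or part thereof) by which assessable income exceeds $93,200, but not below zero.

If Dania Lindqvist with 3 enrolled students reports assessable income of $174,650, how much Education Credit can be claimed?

$2,275

Education Credit: base = 3 × $1,715 = $5,145. income exceeds $93,200 by $81,450, which is 82 full-or-partial $1,000 increments; reduction = 82 × $35 = $2,870, leaving $2,275.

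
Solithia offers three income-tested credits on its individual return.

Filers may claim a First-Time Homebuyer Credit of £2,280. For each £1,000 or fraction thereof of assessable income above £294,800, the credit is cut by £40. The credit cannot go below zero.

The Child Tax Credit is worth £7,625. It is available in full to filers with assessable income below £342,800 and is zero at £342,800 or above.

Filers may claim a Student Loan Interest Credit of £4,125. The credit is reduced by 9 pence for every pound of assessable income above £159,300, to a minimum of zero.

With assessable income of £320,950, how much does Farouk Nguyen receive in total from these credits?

£8,825

First-Time Homebuyer Credit: income exceeds £294,800 by £26,150, which is 27 full-or-partial £1,000 increments; reduction = 27 × £40 = £1,080, leaving £1,200.
Child Tax Credit: £320,950 is below the £342,800 cutoff, so the full £7,625 applies.
Student Loan Interest Credit: 9% of the £161,650 excess over £159,300 is £14,548.50 ≥ base, so the credit is £0.
Total: £1,200 + £7,625 + £0 = £8,825.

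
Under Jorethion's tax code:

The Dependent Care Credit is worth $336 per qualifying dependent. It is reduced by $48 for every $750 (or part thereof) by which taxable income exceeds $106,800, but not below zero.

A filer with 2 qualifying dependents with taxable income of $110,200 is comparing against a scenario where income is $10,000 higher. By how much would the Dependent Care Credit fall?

$432

At $110,200 — base = 2 × $336 = $672. income exceeds $106,800 by $3,400, which is 5 full-or-partial $750 increments; reduction = 5 × $48 = $240, leaving $432.
At $120,200 — base = 2 × $336 = $672. income exceeds $106,800 by $13,400 → 18 increments × $48 = $864 ≥ base, so the credit is $0.
Lost: $432 − $0 = $432.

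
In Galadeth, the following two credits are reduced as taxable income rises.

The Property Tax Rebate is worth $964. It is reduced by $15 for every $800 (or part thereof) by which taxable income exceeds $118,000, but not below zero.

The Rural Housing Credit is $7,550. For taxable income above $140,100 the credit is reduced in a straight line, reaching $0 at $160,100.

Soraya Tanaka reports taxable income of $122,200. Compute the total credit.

Property Tax Rebate: income exceeds $118,000 by $4,200, which is 6 full-or-partial $800 increments; reduction = 6 × $15 = $90, leaving $874.
Rural Housing Credit: $122,200 is at or below the $140,100 threshold, so the full $7,550 applies.
Total: $874 + $7,550 = $8,424.

$8,424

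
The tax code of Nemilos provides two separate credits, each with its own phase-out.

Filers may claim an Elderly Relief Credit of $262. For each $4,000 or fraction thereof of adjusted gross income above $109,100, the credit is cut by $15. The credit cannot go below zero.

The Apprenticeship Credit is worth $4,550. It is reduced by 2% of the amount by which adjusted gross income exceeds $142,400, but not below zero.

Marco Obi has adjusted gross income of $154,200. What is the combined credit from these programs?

Elderly Relief Credit: income exceeds $109,100 by $45,100, which is 12 full-or-partial $4,000 increments; reduction = 12 × $15 = $180, leaving $82.
Apprenticeship Credit: 2% of the $11,800 excess over $142,400 is $236; credit = $4,550 − $236 = $4,314.
Total: $82 + $4,314 = $4,396.

$4,396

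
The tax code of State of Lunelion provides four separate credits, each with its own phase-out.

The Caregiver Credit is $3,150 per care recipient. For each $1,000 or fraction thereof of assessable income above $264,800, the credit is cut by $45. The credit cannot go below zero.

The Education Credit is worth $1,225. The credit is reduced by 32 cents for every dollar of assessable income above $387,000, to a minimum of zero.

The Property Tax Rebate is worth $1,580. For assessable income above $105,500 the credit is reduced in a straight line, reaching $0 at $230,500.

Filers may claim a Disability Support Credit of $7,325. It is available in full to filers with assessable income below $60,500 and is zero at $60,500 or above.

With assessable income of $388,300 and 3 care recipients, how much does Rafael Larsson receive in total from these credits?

$4,679

Caregiver Credit: base = 3 × $3,150 = $9,450. income exceeds $264,800 by $123,500, which is 124 full-or-partial $1,000 increments; reduction = 124 × $45 = $5,580, leaving $3,870.
Education Credit: 32% of the $1,300 excess over $387,000 is $416; credit = $1,225 − $416 = $809.
Property Tax Rebate: $388,300 is at or above $230,500, so the credit is $0.
Disability Support Credit: $388,300 meets or exceeds the $60,500 cutoff, so the credit is $0.
Total: $3,870 + $809 + $0 + $0 = $4,679.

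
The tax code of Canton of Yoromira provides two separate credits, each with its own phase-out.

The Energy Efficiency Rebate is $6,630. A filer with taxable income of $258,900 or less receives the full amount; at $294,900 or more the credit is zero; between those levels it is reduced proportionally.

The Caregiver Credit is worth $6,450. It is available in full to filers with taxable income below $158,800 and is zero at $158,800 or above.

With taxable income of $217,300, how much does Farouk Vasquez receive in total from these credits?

Energy Efficiency Rebate: $217,300 is at or below the $258,900 threshold, so the full $6,630 applies.
Caregiver Credit: $217,300 meets or exceeds the $158,800 cutoff, so the credit is $0.
Total: $6,630 + $0 = $6,630.

$6,630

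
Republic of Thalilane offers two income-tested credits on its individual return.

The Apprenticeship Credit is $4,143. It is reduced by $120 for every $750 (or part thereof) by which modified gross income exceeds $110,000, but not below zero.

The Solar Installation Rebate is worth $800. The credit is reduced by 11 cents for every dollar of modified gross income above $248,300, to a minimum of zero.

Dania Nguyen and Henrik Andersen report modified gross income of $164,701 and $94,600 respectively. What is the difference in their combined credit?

$4,143

Dania ($164,701): Apprenticeship Credit: income exceeds $110,000 by $54,701 → 73 increments × $120 = $8,760 ≥ base, so the credit is $0. Solar Installation Rebate: $164,701 is at or below the $248,300 threshold, so the full $800 applies. total $0 + $800 = $800
Henrik ($94,600): Apprenticeship Credit: $94,600 is at or below the $110,000 threshold, so the full $4,143 applies. Solar Installation Rebate: $94,600 is at or below the $248,300 threshold, so the full $800 applies. total $4,143 + $800 = $4,943
Difference: |$800 − $4,943| = $4,143.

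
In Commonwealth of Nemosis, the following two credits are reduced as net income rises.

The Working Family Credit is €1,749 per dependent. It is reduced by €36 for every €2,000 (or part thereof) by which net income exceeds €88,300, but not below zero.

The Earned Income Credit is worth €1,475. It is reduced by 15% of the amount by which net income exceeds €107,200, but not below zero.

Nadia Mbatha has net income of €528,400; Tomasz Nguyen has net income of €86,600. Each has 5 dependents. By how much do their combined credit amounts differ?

€9,431

Nadia (€528,400): Working Family Credit: base = 5 × €1,749 = €8,745. income exceeds €88,300 by €440,100, which is 221 full-or-partial €2,000 increments; reduction = 221 × €36 = €7,956, leaving €789. Earned Income Credit: 15% of the €421,200 excess over €107,200 is €63,180 ≥ base, so the credit is €0. total €789 + €0 = €789
Tomasz (€86,600): Working Family Credit: base = 5 × €1,749 = €8,745. €86,600 is at or below the €88,300 threshold, so the full €8,745 applies. Earned Income Credit: €86,600 is at or below the €107,200 threshold, so the full €1,475 applies. total €8,745 + €1,475 = €10,220
Difference: |€789 − €10,220| = €9,431.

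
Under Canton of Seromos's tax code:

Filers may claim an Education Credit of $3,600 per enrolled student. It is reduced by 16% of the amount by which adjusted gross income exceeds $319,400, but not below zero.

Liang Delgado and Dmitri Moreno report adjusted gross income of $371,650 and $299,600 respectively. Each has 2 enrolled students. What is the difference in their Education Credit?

Liang ($371,650): Education Credit: base = 2 × $3,600 = $7,200. 16% of the $52,250 excess over $319,400 is $8,360 ≥ base, so the credit is $0.
Dmitri ($299,600): Education Credit: base = 2 × $3,600 = $7,200. $299,600 is at or below the $319,400 threshold, so the full $7,200 applies.
Difference: |$0 − $7,200| = $7,200.

$7,200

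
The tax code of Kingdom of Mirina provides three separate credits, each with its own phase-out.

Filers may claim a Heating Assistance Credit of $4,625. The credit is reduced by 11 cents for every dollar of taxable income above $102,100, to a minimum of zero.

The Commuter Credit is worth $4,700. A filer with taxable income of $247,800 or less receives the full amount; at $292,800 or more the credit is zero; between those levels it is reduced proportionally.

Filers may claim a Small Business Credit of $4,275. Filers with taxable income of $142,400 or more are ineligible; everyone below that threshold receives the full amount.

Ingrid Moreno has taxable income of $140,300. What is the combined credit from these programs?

Heating Assistance Credit: 11% of the $38,200 excess over $102,100 is $4,202; credit = $4,625 − $4,202 = $423.
Commuter Credit: $140,300 is at or below the $247,800 threshold, so the full $4,700 applies.
Small Business Credit: $140,300 is below the $142,400 cutoff, so the full $4,275 applies.
Total: $423 + $4,700 + $4,275 = $9,398.

$9,398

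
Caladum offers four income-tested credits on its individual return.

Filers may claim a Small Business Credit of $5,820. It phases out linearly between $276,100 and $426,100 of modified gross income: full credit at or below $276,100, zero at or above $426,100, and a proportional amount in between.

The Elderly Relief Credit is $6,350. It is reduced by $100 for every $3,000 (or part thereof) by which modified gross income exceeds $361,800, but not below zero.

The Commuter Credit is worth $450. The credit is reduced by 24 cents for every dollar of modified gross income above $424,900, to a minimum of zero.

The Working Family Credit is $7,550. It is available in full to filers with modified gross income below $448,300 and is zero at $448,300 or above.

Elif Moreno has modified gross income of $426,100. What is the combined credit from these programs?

$11,862

Small Business Credit: $426,100 is at or above $426,100, so the credit is $0.
Elderly Relief Credit: income exceeds $361,800 by $64,300, which is 22 full-or-partial $3,000 increments; reduction = 22 × $100 = $2,200, leaving $4,150.
Commuter Credit: 24% of the $1,200 excess over $424,900 is $288; credit = $450 − $288 = $162.
Working Family Credit: $426,100 is below the $448,300 cutoff, so the full $7,550 applies.
Total: $0 + $4,150 + $162 + $7,550 = $11,862.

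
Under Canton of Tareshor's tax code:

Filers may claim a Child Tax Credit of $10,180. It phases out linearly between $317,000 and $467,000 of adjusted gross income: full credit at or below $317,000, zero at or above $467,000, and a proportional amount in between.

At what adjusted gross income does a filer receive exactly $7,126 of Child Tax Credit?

$362,000

$7,126 is 7,126/10,180 of the full $10,180, so 3,054/10,180 of the $150,000 range has been used: income = $317,000 + $150,000 × 3,054/10,180 = $362,000.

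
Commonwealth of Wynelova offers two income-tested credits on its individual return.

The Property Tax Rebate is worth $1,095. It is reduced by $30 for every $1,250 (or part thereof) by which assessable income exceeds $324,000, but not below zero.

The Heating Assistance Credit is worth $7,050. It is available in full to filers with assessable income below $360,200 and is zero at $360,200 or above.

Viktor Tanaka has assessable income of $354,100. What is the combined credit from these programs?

$7,395

Property Tax Rebate: income exceeds $324,000 by $30,100, which is 25 full-or-partial $1,250 increments; reduction = 25 × $30 = $750, leaving $345.
Heating Assistance Credit: $354,100 is below the $360,200 cutoff, so the full $7,050 applies.
Total: $345 + $7,050 = $7,395.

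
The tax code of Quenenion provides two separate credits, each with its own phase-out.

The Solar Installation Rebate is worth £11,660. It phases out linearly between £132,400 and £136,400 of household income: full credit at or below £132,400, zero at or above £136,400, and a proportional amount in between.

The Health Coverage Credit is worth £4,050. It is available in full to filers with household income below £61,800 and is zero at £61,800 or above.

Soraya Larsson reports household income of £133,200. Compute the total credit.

Solar Installation Rebate: £133,200 is £800 into a £4,000 phase-out range, leaving 3,200/4,000 of the credit: £11,660 × 3,200/4,000 = £9,328.
Health Coverage Credit: £133,200 meets or exceeds the £61,800 cutoff, so the credit is £0.
Total: £9,328 + £0 = £9,328.

£9,328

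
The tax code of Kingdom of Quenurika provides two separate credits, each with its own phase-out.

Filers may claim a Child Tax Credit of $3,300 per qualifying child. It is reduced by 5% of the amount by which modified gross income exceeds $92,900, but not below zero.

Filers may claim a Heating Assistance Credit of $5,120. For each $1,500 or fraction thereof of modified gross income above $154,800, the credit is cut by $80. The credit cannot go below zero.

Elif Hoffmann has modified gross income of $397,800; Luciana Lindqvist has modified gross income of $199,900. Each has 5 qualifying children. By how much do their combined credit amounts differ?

$12,535

Elif ($397,800): Child Tax Credit: base = 5 × $3,300 = $16,500. 5% of the $304,900 excess over $92,900 is $15,245; credit = $16,500 − $15,245 = $1,255. Heating Assistance Credit: income exceeds $154,800 by $243,000 → 162 increments × $80 = $12,960 ≥ base, so the credit is $0. total $1,255 + $0 = $1,255
Luciana ($199,900): Child Tax Credit: base = 5 × $3,300 = $16,500. 5% of the $107,000 excess over $92,900 is $5,350; credit = $16,500 − $5,350 = $11,150. Heating Assistance Credit: income exceeds $154,800 by $45,100, which is 31 full-or-partial $1,500 increments; reduction = 31 × $80 = $2,480, leaving $2,640. total $11,150 + $2,640 = $13,790
Difference: |$1,255 − $13,790| = $12,535.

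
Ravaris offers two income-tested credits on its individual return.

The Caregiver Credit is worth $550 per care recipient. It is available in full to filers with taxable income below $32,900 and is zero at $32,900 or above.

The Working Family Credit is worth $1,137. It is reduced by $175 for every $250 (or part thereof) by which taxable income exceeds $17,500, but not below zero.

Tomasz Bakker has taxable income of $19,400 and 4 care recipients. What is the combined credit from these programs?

Caregiver Credit: base = 4 × $550 = $2,200. $19,400 is below the $32,900 cutoff, so the full $2,200 applies.
Working Family Credit: income exceeds $17,500 by $1,900 → 8 increments × $175 = $1,400 ≥ base, so the credit is $0.
Total: $2,200 + $0 = $2,200.

$2,200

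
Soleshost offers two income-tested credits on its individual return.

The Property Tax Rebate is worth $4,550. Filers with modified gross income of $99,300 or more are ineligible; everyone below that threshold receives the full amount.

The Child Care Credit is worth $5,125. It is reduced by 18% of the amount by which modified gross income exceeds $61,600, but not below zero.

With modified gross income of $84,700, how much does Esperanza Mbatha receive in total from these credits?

$5,517

Property Tax Rebate: $84,700 is below the $99,300 cutoff, so the full $4,550 applies.
Child Care Credit: 18% of the $23,100 excess over $61,600 is $4,158; credit = $5,125 − $4,158 = $967.
Total: $4,550 + $967 = $5,517.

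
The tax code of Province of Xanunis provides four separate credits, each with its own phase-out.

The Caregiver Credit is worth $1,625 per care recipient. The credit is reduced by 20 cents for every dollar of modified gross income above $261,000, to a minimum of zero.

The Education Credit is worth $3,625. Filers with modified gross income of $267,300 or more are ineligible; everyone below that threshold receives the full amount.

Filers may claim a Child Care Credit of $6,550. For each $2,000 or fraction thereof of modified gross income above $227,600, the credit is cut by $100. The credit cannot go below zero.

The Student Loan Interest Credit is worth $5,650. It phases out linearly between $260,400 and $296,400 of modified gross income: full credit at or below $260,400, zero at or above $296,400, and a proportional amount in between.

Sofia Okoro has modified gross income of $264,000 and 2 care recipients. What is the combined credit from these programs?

$16,010

Caregiver Credit: base = 2 × $1,625 = $3,250. 20% of the $3,000 excess over $261,000 is $600; credit = $3,250 − $600 = $2,650.
Education Credit: $264,000 is below the $267,300 cutoff, so the full $3,625 applies.
Child Care Credit: income exceeds $227,600 by $36,400, which is 19 full-or-partial $2,000 increments; reduction = 19 × $100 = $1,900, leaving $4,650.
Student Loan Interest Credit: $264,000 is $3,600 into a $36,000 phase-out range, leaving 32,400/36,000 of the credit: $5,650 × 32,400/36,000 = $5,085.
Total: $2,650 + $3,625 + $4,650 + $5,085 = $16,010.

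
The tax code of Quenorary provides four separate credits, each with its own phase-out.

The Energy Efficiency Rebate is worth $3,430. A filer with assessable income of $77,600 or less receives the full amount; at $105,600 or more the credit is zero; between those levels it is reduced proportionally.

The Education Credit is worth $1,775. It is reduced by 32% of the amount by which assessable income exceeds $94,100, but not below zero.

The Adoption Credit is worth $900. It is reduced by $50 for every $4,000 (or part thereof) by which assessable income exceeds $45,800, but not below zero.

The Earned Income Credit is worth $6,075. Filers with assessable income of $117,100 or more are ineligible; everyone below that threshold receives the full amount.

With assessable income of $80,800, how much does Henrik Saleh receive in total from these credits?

Energy Efficiency Rebate: $80,800 is $3,200 into a $28,000 phase-out range, leaving 24,800/28,000 of the credit: $3,430 × 24,800/28,000 = $3,038.
Education Credit: $80,800 is at or below the $94,100 threshold, so the full $1,775 applies.
Adoption Credit: income exceeds $45,800 by $35,000, which is 9 full-or-partial $4,000 increments; reduction = 9 × $50 = $450, leaving $450.
Earned Income Credit: $80,800 is below the $117,100 cutoff, so the full $6,075 applies.
Total: $3,038 + $1,775 + $450 + $6,075 = $11,338.

$11,338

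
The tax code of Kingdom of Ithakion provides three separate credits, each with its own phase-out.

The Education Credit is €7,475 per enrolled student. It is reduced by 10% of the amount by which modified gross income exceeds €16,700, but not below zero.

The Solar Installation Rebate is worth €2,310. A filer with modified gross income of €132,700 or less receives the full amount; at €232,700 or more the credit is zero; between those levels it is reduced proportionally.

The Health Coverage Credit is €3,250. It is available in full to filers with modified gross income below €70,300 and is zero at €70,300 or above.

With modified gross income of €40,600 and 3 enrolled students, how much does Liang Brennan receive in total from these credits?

Education Credit: base = 3 × €7,475 = €22,425. 10% of the €23,900 excess over €16,700 is €2,390; credit = €22,425 − €2,390 = €20,035.
Solar Installation Rebate: €40,600 is at or below the €132,700 threshold, so the full €2,310 applies.
Health Coverage Credit: €40,600 is below the €70,300 cutoff, so the full €3,250 applies.
Total: €20,035 + €2,310 + €3,250 = €25,595.

€25,595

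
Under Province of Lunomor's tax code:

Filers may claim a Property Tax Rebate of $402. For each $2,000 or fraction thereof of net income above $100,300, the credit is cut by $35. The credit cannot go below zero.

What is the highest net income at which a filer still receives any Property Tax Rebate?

After 11 increments the reduction is 11 × $35 = $385, leaving $17; one more increment wipes it out. Increment 11 ends at excess 11 × $2,000 = $22,000, so the highest qualifying income is $100,300 + $22,000 = $122,300.

$122,300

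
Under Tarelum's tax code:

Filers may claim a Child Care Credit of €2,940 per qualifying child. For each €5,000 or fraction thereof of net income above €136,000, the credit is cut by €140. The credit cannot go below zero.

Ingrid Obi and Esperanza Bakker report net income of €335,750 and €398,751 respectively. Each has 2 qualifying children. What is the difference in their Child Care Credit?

€280

Ingrid (€335,750): Child Care Credit: base = 2 × €2,940 = €5,880. income exceeds €136,000 by €199,750, which is 40 full-or-partial €5,000 increments; reduction = 40 × €140 = €5,600, leaving €280.
Esperanza (€398,751): Child Care Credit: base = 2 × €2,940 = €5,880. income exceeds €136,000 by €262,751 → 53 increments × €140 = €7,420 ≥ base, so the credit is €0.
Difference: |€280 − €0| = €280.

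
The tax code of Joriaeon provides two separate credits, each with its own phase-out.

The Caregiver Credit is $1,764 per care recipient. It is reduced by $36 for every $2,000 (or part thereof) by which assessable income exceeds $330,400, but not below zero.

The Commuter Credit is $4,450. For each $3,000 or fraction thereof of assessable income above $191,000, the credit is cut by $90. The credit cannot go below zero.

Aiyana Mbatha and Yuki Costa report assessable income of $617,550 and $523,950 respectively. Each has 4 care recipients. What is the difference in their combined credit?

$1,692

Aiyana ($617,550): Caregiver Credit: base = 4 × $1,764 = $7,056. income exceeds $330,400 by $287,150, which is 144 full-or-partial $2,000 increments; reduction = 144 × $36 = $5,184, leaving $1,872. Commuter Credit: income exceeds $191,000 by $426,550 → 143 increments × $90 = $12,870 ≥ base, so the credit is $0. total $1,872 + $0 = $1,872
Yuki ($523,950): Caregiver Credit: base = 4 × $1,764 = $7,056. income exceeds $330,400 by $193,550, which is 97 full-or-partial $2,000 increments; reduction = 97 × $36 = $3,492, leaving $3,564. Commuter Credit: income exceeds $191,000 by $332,950 → 111 increments × $90 = $9,990 ≥ base, so the credit is $0. total $3,564 + $0 = $3,564
Difference: |$1,872 − $3,564| = $1,692.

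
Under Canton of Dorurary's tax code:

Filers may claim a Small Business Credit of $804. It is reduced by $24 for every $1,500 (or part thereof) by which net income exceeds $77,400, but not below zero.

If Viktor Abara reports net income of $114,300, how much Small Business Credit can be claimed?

Small Business Credit: income exceeds $77,400 by $36,900, which is 25 full-or-partial $1,500 increments; reduction = 25 × $24 = $600, leaving $204.

$204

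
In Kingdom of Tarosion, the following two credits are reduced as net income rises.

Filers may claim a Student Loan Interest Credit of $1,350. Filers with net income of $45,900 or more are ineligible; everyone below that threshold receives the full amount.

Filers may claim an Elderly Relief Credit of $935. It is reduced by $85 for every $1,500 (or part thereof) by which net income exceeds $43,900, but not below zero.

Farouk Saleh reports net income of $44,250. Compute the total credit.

Student Loan Interest Credit: $44,250 is below the $45,900 cutoff, so the full $1,350 applies.
Elderly Relief Credit: income exceeds $43,900 by $350, which is 1 full-or-partial $1,500 increment; reduction = 1 × $85 = $85, leaving $850.
Total: $1,350 + $850 = $2,200.

$2,200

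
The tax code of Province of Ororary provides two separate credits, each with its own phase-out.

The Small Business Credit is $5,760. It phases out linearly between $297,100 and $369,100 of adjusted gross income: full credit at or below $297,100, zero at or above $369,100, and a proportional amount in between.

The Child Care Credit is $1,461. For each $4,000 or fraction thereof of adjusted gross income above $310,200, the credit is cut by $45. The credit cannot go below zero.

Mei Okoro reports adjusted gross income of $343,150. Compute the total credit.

Small Business Credit: $343,150 is $46,050 into a $72,000 phase-out range, leaving 25,950/72,000 of the credit: $5,760 × 25,950/72,000 = $2,076.
Child Care Credit: income exceeds $310,200 by $32,950, which is 9 full-or-partial $4,000 increments; reduction = 9 × $45 = $405, leaving $1,056.
Total: $2,076 + $1,056 = $3,132.

$3,132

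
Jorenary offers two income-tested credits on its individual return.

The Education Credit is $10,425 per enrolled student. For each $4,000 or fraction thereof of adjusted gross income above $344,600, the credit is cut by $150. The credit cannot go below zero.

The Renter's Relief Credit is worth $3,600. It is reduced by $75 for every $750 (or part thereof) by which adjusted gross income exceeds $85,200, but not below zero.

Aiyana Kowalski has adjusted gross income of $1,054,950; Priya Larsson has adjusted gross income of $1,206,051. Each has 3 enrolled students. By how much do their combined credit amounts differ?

$4,575

Aiyana ($1,054,950): Education Credit: base = 3 × $10,425 = $31,275. income exceeds $344,600 by $710,350, which is 178 full-or-partial $4,000 increments; reduction = 178 × $150 = $26,700, leaving $4,575. Renter's Relief Credit: income exceeds $85,200 by $969,750 → 1293 increments × $75 = $96,975 ≥ base, so the credit is $0. total $4,575 + $0 = $4,575
Priya ($1,206,051): Education Credit: base = 3 × $10,425 = $31,275. income exceeds $344,600 by $861,451 → 216 increments × $150 = $32,400 ≥ base, so the credit is $0. Renter's Relief Credit: income exceeds $85,200 by $1,120,851 → 1495 increments × $75 = $112,125 ≥ base, so the credit is $0. total $0 + $0 = $0
Difference: |$4,575 − $0| = $4,575.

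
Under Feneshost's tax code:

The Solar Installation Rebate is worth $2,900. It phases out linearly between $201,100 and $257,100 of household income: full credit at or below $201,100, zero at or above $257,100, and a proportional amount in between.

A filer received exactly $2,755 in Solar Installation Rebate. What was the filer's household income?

$203,900

$2,755 is 2,755/2,900 of the full $2,900, so 145/2,900 of the $56,000 range has been used: income = $201,100 + $56,000 × 145/2,900 = $203,900.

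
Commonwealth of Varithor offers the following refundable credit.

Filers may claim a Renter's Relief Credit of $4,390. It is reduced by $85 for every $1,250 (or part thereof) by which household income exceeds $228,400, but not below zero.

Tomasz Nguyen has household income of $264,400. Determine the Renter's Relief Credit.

$1,925

Renter's Relief Credit: income exceeds $228,400 by $36,000, which is 29 full-or-partial $1,250 increments; reduction = 29 × $85 = $2,465, leaving $1,925.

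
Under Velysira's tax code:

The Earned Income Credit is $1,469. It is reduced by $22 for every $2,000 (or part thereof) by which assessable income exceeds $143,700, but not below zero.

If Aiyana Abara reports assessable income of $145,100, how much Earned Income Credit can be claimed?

$1,447

Earned Income Credit: income exceeds $143,700 by $1,400, which is 1 full-or-partial $2,000 increment; reduction = 1 × $22 = $22, leaving $1,447.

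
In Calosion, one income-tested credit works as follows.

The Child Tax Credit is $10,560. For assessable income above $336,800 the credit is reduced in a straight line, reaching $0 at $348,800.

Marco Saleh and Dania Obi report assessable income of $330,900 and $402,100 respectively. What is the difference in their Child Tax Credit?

$10,560

Marco ($330,900): Child Tax Credit: $330,900 is at or below the $336,800 threshold, so the full $10,560 applies.
Dania ($402,100): Child Tax Credit: $402,100 is at or above $348,800, so the credit is $0.
Difference: |$10,560 − $0| = $10,560.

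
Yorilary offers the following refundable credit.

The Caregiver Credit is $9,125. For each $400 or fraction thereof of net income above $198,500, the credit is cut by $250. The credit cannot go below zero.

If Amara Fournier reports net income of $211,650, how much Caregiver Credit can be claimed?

Caregiver Credit: income exceeds $198,500 by $13,150, which is 33 full-or-partial $400 increments; reduction = 33 × $250 = $8,250, leaving $875.

$875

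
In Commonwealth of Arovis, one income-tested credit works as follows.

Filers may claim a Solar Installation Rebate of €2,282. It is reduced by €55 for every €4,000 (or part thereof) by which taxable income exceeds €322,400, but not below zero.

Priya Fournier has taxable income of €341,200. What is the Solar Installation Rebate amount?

€2,007

Solar Installation Rebate: income exceeds €322,400 by €18,800, which is 5 full-or-partial €4,000 increments; reduction = 5 × €55 = €275, leaving €2,007.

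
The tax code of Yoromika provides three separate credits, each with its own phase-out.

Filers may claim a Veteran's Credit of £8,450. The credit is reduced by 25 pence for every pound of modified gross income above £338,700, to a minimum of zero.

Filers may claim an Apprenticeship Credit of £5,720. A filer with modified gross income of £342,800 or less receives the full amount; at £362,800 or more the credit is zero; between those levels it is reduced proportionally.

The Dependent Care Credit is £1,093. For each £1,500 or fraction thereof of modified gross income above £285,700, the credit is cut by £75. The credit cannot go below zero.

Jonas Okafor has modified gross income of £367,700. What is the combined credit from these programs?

Veteran's Credit: 25% of the £29,000 excess over £338,700 is £7,250; credit = £8,450 − £7,250 = £1,200.
Apprenticeship Credit: £367,700 is at or above £362,800, so the credit is £0.
Dependent Care Credit: income exceeds £285,700 by £82,000 → 55 increments × £75 = £4,125 ≥ base, so the credit is £0.
Total: £1,200 + £0 + £0 = £1,200.

£1,200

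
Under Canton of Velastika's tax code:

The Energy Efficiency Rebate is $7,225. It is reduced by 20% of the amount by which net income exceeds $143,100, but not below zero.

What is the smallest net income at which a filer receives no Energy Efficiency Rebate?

The credit falls by 20% of each dollar above $143,100, so it reaches zero when the excess is $7,225 / 20% = $36,125: income = $143,100 + $36,125 = $179,225.

$179,225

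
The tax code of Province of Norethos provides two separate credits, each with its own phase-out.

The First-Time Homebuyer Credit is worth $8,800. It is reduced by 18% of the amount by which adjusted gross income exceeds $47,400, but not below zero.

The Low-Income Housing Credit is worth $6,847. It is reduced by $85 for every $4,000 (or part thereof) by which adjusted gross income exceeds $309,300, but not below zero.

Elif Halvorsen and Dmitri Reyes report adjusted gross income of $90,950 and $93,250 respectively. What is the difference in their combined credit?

$414

Elif ($90,950): First-Time Homebuyer Credit: 18% of the $43,550 excess over $47,400 is $7,839; credit = $8,800 − $7,839 = $961. Low-Income Housing Credit: $90,950 is at or below the $309,300 threshold, so the full $6,847 applies. total $961 + $6,847 = $7,808
Dmitri ($93,250): First-Time Homebuyer Credit: 18% of the $45,850 excess over $47,400 is $8,253; credit = $8,800 − $8,253 = $547. Low-Income Housing Credit: $93,250 is at or below the $309,300 threshold, so the full $6,847 applies. total $547 + $6,847 = $7,394
Difference: |$7,808 − $7,394| = $414.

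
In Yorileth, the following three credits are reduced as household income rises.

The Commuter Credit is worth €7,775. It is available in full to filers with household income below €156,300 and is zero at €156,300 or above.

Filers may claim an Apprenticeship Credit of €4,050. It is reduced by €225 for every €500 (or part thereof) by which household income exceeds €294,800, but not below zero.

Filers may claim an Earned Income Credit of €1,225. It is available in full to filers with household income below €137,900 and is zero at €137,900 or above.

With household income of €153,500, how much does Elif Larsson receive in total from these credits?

€11,825

Commuter Credit: €153,500 is below the €156,300 cutoff, so the full €7,775 applies.
Apprenticeship Credit: €153,500 is at or below the €294,800 threshold, so the full €4,050 applies.
Earned Income Credit: €153,500 meets or exceeds the €137,900 cutoff, so the credit is €0.
Total: €7,775 + €4,050 + €0 = €11,825.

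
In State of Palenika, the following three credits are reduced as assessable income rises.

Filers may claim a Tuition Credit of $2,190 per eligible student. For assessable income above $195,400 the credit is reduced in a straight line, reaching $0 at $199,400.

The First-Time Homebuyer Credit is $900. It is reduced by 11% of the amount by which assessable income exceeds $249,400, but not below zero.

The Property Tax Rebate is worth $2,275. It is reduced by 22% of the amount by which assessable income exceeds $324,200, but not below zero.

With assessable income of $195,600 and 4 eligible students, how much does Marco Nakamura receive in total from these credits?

Tuition Credit: base = 4 × $2,190 = $8,760. $195,600 is $200 into a $4,000 phase-out range, leaving 3,800/4,000 of the credit: $8,760 × 3,800/4,000 = $8,322.
First-Time Homebuyer Credit: $195,600 is at or below the $249,400 threshold, so the full $900 applies.
Property Tax Rebate: $195,600 is at or below the $324,200 threshold, so the full $2,275 applies.
Total: $8,322 + $900 + $2,275 = $11,497.

$11,497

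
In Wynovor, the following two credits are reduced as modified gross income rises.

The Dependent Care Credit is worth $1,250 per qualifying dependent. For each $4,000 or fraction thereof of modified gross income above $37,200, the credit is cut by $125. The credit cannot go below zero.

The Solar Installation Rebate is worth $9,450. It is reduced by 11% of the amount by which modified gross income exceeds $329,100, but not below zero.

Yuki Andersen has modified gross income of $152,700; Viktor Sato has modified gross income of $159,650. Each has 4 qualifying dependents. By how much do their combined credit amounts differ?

Yuki ($152,700): Dependent Care Credit: base = 4 × $1,250 = $5,000. income exceeds $37,200 by $115,500, which is 29 full-or-partial $4,000 increments; reduction = 29 × $125 = $3,625, leaving $1,375. Solar Installation Rebate: $152,700 is at or below the $329,100 threshold, so the full $9,450 applies. total $1,375 + $9,450 = $10,825
Viktor ($159,650): Dependent Care Credit: base = 4 × $1,250 = $5,000. income exceeds $37,200 by $122,450, which is 31 full-or-partial $4,000 increments; reduction = 31 × $125 = $3,875, leaving $1,125. Solar Installation Rebate: $159,650 is at or below the $329,100 threshold, so the full $9,450 applies. total $1,125 + $9,450 = $10,575
Difference: |$10,825 − $10,575| = $250.

$250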